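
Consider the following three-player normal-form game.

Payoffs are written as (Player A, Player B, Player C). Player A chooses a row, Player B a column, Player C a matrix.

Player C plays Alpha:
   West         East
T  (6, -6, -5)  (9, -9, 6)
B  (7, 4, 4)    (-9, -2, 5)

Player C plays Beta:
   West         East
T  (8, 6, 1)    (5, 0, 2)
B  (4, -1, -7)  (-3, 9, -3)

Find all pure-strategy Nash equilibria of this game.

For each player, find the best response to each opponent profile; mutual best responses are the pure NE.
Player A against (West, Alpha): payoffs 6, 7 → best response B.
Player A against (West, Beta): payoffs 8, 4 → best response T.
Player A against (East, Alpha): payoffs 9, -9 → best response T.
Player A against (East, Beta): payoffs 5, -3 → best response T.
Player B against (T, Alpha): payoffs -6, -9 → best response West.
Player B against (T, Beta): payoffs 6, 0 → best response West.
Player B against (B, Alpha): payoffs 4, -2 → best response West.
Player B against (B, Beta): payoffs -1, 9 → best response East.
Player C against (T, West): payoffs -5, 1 → best response Beta.
Player C against (T, East): payoffs 6, 2 → best response Alpha.
Player C against (B, West): payoffs 4, -7 → best response Alpha.
Player C against (B, East): payoffs 5, -3 → best response Alpha.
Mutual best responses: (T, West, Beta); (B, West, Alpha).

(T, West, Beta) and (B, West, Alpha)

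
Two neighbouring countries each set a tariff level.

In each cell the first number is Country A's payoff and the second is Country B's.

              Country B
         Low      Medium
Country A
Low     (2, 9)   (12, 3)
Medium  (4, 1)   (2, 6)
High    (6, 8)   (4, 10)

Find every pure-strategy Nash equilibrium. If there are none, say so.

(Low, Low): Country A can switch to Medium (2 → 4). Not NE.
(Low, Medium): Country B can switch to Low (3 → 9). Not NE.
(Medium, Low): Country A can switch to High (4 → 6). Not NE.
(Medium, Medium): Country A can switch to Low (2 → 12). Not NE.
(High, Low): Country B can switch to Medium (8 → 10). Not NE.
(High, Medium): Country A can switch to Low (4 → 12). Not NE.

No pure-strategy Nash equilibrium.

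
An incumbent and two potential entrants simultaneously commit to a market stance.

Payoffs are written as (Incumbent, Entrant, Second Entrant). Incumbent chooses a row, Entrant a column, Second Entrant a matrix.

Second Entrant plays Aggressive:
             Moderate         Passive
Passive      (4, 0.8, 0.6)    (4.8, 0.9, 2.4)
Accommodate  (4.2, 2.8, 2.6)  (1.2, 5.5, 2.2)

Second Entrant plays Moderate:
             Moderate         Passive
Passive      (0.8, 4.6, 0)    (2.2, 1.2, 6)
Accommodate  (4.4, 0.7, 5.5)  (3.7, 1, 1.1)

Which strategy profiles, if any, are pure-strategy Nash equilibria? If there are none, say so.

No pure-strategy Nash equilibrium.

(Passive, Moderate, Aggressive): Incumbent can switch to Accommodate (4 → 4.2). Not NE.
(Passive, Moderate, Moderate): Incumbent can switch to Accommodate (0.8 → 4.4). Not NE.
(Passive, Passive, Aggressive): Second Entrant can switch to Moderate (2.4 → 6). Not NE.
(Passive, Passive, Moderate): Incumbent can switch to Accommodate (2.2 → 3.7). Not NE.
(Accommodate, Moderate, Aggressive): Entrant can switch to Passive (2.8 → 5.5). Not NE.
(Accommodate, Moderate, Moderate): Entrant can switch to Passive (0.7 → 1). Not NE.
(Accommodate, Passive, Aggressive): Incumbent can switch to Passive (1.2 → 4.8). Not NE.
(Accommodate, Passive, Moderate): Second Entrant can switch to Aggressive (1.1 → 2.2). Not NE.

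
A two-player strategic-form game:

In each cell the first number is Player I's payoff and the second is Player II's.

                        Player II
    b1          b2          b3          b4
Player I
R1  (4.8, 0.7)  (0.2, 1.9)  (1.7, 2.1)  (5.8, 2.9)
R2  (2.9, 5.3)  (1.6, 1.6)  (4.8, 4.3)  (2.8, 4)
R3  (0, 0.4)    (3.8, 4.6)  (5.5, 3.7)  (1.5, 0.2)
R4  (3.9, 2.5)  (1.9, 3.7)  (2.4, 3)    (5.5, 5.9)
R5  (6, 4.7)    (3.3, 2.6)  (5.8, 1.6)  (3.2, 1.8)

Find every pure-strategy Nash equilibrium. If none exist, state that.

Player I against b1: payoffs 4.8, 2.9, 0, 3.9, 6 → best response R5.
Player I against b2: payoffs 0.2, 1.6, 3.8, 1.9, 3.3 → best response R3.
Player I against b3: payoffs 1.7, 4.8, 5.5, 2.4, 5.8 → best response R5.
Player I against b4: payoffs 5.8, 2.8, 1.5, 5.5, 3.2 → best response R1.
Player II against R1: payoffs 0.7, 1.9, 2.1, 2.9 → best response b4.
Player II against R2: payoffs 5.3, 1.6, 4.3, 4 → best response b1.
Player II against R3: payoffs 0.4, 4.6, 3.7, 0.2 → best response b2.
Player II against R4: payoffs 2.5, 3.7, 3, 5.9 → best response b4.
Player II against R5: payoffs 4.7, 2.6, 1.6, 1.8 → best response b1.
Mutual best responses: (R1, b4); (R3, b2); (R5, b1).

The pure Nash equilibria are (R1, b4), (R3, b2), (R5, b1).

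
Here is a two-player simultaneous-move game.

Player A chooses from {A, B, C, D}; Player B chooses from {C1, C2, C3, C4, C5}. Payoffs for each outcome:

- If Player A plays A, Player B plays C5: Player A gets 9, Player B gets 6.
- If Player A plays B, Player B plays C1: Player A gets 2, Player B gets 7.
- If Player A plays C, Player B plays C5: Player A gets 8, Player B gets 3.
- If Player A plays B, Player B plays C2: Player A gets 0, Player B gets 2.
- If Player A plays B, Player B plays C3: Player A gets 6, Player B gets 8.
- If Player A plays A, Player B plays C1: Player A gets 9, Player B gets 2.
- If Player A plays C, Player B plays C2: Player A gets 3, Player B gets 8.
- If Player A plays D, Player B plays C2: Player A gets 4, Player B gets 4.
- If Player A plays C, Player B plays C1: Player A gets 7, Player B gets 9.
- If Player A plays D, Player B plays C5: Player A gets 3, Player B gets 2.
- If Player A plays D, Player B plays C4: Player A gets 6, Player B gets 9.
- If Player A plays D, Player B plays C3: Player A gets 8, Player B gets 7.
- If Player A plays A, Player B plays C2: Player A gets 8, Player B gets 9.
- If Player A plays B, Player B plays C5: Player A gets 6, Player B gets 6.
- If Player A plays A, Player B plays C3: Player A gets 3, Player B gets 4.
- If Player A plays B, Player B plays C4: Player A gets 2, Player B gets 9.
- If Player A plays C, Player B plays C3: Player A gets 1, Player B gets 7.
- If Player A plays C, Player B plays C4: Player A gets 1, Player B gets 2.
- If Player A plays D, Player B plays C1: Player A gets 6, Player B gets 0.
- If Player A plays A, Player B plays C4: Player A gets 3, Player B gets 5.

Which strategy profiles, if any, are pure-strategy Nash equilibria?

Pure-strategy Nash equilibria: (A, C2), (D, C4)

(A, C1): Player B can switch to C2 (2 → 9). Not NE.
(A, C2): Player A gets 8, best alternative 4; Player B gets 9, best alternative 6. No profitable deviation — NE.
(A, C3): Player A can switch to B (3 → 6). Not NE.
(A, C4): Player A can switch to D (3 → 6). Not NE.
(A, C5): Player B can switch to C2 (6 → 9). Not NE.
(B, C1): Player A can switch to A (2 → 9). Not NE.
(B, C2): Player A can switch to A (0 → 8). Not NE.
(D, C4): Player A gets 6, best alternative 3; Player B gets 9, best alternative 7. No profitable deviation — NE.
(The remaining 12 profiles each have a profitable deviation by the same check.)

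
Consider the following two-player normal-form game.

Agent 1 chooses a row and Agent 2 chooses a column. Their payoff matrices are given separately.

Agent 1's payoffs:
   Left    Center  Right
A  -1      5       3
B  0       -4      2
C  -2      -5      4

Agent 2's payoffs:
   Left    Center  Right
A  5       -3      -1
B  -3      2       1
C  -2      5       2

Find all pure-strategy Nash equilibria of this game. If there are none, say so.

Agent 1 against Left: payoffs -1, 0, -2 → best response B.
Agent 1 against Center: payoffs 5, -4, -5 → best response A.
Agent 1 against Right: payoffs 3, 2, 4 → best response C.
Agent 2 against A: payoffs 5, -3, -1 → best response Left.
Agent 2 against B: payoffs -3, 2, 1 → best response Center.
Agent 2 against C: payoffs -2, 5, 2 → best response Center.
No profile is a mutual best response for all players.

none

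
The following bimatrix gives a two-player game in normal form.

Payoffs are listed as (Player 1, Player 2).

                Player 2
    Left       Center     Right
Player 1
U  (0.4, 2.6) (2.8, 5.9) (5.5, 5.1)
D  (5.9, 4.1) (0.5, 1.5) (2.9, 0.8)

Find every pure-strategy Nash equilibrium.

The pure Nash equilibria are (U, Center) and (D, Left).

Player 1 against Left: payoffs 0.4, 5.9 → best response D.
Player 1 against Center: payoffs 2.8, 0.5 → best response U.
Player 1 against Right: payoffs 5.5, 2.9 → best response U.
Player 2 against U: payoffs 2.6, 5.9, 5.1 → best response Center.
Player 2 against D: payoffs 4.1, 1.5, 0.8 → best response Left.
Mutual best responses: (U, Center); (D, Left).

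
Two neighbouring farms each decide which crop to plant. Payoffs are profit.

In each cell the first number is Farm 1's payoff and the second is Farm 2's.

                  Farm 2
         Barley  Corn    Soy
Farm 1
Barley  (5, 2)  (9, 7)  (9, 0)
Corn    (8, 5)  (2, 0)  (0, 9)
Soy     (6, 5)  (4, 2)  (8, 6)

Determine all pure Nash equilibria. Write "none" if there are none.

Pure NE: (Barley, Corn)

(Barley, Barley): Farm 1 can switch to Corn (5 → 8). Not NE.
(Barley, Corn): Farm 1 gets 9, best alternative 4; Farm 2 gets 7, best alternative 2. No profitable deviation — NE.
(Barley, Soy): Farm 2 can switch to Barley (0 → 2). Not NE.
(Corn, Barley): Farm 2 can switch to Soy (5 → 9). Not NE.
(Corn, Corn): Farm 1 can switch to Barley (2 → 9). Not NE.
(Corn, Soy): Farm 1 can switch to Barley (0 → 9). Not NE.
(Soy, Barley): Farm 1 can switch to Corn (6 → 8). Not NE.
(Soy, Corn): Farm 1 can switch to Barley (4 → 9). Not NE.
(Soy, Soy): Farm 1 can switch to Barley (8 → 9). Not NE.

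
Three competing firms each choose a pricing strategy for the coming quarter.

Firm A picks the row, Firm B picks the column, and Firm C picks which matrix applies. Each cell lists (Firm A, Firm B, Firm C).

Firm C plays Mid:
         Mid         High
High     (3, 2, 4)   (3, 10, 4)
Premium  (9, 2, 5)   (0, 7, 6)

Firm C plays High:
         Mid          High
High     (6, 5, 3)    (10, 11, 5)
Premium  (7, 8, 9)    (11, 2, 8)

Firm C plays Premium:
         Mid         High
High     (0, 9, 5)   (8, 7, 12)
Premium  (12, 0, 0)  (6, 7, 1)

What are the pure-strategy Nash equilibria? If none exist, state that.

Mark each player's best response to every combination of opponents' strategies; a profile where every player is best-responding is a pure Nash equilibrium.
Firm A against (Mid, Mid): payoffs 3, 9 → best response Premium.
Firm A against (Mid, High): payoffs 6, 7 → best response Premium.
Firm A against (Mid, Premium): payoffs 0, 12 → best response Premium.
Firm A against (High, Mid): payoffs 3, 0 → best response High.
Firm A against (High, High): payoffs 10, 11 → best response Premium.
Firm A against (High, Premium): payoffs 8, 6 → best response High.
Firm B against (High, Mid): payoffs 2, 10 → best response High.
Firm B against (High, High): payoffs 5, 11 → best response High.
Firm B against (High, Premium): payoffs 9, 7 → best response Mid.
Firm B against (Premium, Mid): payoffs 2, 7 → best response High.
Firm B against (Premium, High): payoffs 8, 2 → best response Mid.
Firm B against (Premium, Premium): payoffs 0, 7 → best response High.
Firm C against (High, Mid): payoffs 4, 3, 5 → best response Premium.
Firm C against (High, High): payoffs 4, 5, 12 → best response Premium.
Firm C against (Premium, Mid): payoffs 5, 9, 0 → best response High.
Firm C against (Premium, High): payoffs 6, 8, 1 → best response High.
Mutual best responses: (Premium, Mid, High).

The unique pure-strategy Nash equilibrium is (Premium, Mid, High).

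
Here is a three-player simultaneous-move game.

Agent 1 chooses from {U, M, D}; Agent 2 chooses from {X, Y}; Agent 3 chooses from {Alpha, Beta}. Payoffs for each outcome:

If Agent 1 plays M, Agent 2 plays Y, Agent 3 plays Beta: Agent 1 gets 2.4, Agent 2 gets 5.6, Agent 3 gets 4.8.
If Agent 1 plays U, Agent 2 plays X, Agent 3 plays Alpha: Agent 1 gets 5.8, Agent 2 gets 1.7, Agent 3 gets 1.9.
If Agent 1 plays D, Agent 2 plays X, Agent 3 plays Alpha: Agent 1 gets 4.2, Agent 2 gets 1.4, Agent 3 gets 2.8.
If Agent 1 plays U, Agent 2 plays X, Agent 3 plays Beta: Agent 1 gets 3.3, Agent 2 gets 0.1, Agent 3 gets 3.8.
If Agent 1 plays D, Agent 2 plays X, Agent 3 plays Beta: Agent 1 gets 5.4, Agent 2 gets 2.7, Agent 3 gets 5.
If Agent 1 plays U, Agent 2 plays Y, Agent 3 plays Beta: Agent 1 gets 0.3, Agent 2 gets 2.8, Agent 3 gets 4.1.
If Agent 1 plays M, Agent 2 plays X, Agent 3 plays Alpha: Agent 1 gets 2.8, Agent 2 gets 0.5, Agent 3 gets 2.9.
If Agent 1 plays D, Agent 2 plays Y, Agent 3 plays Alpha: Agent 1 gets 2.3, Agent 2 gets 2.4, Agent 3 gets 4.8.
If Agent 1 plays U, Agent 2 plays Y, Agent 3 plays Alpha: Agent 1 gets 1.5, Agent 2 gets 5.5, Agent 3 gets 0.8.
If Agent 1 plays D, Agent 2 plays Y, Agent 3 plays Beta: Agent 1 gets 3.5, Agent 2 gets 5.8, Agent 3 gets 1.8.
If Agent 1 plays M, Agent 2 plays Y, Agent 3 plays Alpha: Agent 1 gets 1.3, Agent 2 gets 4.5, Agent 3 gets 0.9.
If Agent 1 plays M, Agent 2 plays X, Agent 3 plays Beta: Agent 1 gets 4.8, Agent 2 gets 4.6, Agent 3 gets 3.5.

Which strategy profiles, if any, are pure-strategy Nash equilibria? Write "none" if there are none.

(D, Y, Alpha)

For each player, find the best response to each opponent profile; mutual best responses are the pure NE.
Agent 1 against (X, Alpha): payoffs 5.8, 2.8, 4.2 → best response U.
Agent 1 against (X, Beta): payoffs 3.3, 4.8, 5.4 → best response D.
Agent 1 against (Y, Alpha): payoffs 1.5, 1.3, 2.3 → best response D.
Agent 1 against (Y, Beta): payoffs 0.3, 2.4, 3.5 → best response D.
Agent 2 against (U, Alpha): payoffs 1.7, 5.5 → best response Y.
Agent 2 against (U, Beta): payoffs 0.1, 2.8 → best response Y.
Agent 2 against (M, Alpha): payoffs 0.5, 4.5 → best response Y.
Agent 2 against (M, Beta): payoffs 4.6, 5.6 → best response Y.
Agent 2 against (D, Alpha): payoffs 1.4, 2.4 → best response Y.
Agent 2 against (D, Beta): payoffs 2.7, 5.8 → best response Y.
Agent 3 against (U, X): payoffs 1.9, 3.8 → best response Beta.
Agent 3 against (U, Y): payoffs 0.8, 4.1 → best response Beta.
Agent 3 against (M, X): payoffs 2.9, 3.5 → best response Beta.
Agent 3 against (M, Y): payoffs 0.9, 4.8 → best response Beta.
Agent 3 against (D, X): payoffs 2.8, 5 → best response Beta.
Agent 3 against (D, Y): payoffs 4.8, 1.8 → best response Alpha.
Mutual best responses: (D, Y, Alpha).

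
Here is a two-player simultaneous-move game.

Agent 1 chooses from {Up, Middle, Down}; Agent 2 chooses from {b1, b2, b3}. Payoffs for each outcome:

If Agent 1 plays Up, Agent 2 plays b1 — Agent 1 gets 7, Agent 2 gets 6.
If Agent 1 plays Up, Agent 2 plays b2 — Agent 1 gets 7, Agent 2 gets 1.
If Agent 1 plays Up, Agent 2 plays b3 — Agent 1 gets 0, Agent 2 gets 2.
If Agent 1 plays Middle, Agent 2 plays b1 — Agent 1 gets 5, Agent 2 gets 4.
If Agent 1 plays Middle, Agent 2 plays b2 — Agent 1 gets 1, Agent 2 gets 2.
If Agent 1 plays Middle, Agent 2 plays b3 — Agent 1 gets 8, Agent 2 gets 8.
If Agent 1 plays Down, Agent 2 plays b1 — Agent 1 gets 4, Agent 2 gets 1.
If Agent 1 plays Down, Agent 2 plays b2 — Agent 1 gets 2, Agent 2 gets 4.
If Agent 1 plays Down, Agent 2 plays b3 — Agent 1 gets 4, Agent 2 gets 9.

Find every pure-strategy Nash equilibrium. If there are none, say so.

The pure Nash equilibria are (Up, b1) and (Middle, b3).

For each strategy profile, look for a profitable unilateral deviation.
(Up, b1): Agent 1 gets 7, best alternative 5; Agent 2 gets 6, best alternative 2. No profitable deviation — NE.
(Up, b2): Agent 2 can switch to b1 (1 → 6). Not NE.
(Up, b3): Agent 1 can switch to Middle (0 → 8). Not NE.
(Middle, b1): Agent 1 can switch to Up (5 → 7). Not NE.
(Middle, b2): Agent 1 can switch to Up (1 → 7). Not NE.
(Middle, b3): Agent 1 gets 8, best alternative 4; Agent 2 gets 8, best alternative 4. No profitable deviation — NE.
(Down, b1): Agent 1 can switch to Up (4 → 7). Not NE.
(Down, b2): Agent 1 can switch to Up (2 → 7). Not NE.
(The remaining 1 profile has a profitable deviation by the same check.)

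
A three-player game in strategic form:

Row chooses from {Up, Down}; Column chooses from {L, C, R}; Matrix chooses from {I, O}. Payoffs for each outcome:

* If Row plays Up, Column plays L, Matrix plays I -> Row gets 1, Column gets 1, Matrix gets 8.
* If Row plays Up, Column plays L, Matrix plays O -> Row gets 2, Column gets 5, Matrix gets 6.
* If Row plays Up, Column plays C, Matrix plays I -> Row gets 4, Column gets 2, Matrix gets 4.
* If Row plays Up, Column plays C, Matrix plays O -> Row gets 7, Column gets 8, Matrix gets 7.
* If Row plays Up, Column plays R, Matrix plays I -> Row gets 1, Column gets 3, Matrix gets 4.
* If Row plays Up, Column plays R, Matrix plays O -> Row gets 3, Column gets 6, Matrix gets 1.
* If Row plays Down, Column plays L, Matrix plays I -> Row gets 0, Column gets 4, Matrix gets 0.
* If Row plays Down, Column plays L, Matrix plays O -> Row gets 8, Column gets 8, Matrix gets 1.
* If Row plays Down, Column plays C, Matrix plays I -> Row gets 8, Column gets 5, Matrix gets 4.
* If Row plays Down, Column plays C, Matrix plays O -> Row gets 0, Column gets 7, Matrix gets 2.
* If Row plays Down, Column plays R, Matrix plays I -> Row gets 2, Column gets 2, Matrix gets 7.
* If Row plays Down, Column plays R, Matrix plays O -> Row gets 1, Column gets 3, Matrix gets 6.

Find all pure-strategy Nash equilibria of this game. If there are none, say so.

Pure-strategy Nash equilibria: (Up, C, O); (Down, L, O); (Down, C, I)

Row against (L, I): payoffs 1, 0 → best response Up.
Row against (L, O): payoffs 2, 8 → best response Down.
Row against (C, I): payoffs 4, 8 → best response Down.
Row against (C, O): payoffs 7, 0 → best response Up.
Row against (R, I): payoffs 1, 2 → best response Down.
Row against (R, O): payoffs 3, 1 → best response Up.
Column against (Up, I): payoffs 1, 2, 3 → best response R.
Column against (Up, O): payoffs 5, 8, 6 → best response C.
Column against (Down, I): payoffs 4, 5, 2 → best response C.
Column against (Down, O): payoffs 8, 7, 3 → best response L.
Matrix against (Up, L): payoffs 8, 6 → best response I.
Matrix against (Up, C): payoffs 4, 7 → best response O.
Matrix against (Up, R): payoffs 4, 1 → best response I.
Matrix against (Down, L): payoffs 0, 1 → best response O.
Matrix against (Down, C): payoffs 4, 2 → best response I.
Matrix against (Down, R): payoffs 7, 6 → best response I.
Mutual best responses: (Up, C, O); (Down, L, O); (Down, C, I).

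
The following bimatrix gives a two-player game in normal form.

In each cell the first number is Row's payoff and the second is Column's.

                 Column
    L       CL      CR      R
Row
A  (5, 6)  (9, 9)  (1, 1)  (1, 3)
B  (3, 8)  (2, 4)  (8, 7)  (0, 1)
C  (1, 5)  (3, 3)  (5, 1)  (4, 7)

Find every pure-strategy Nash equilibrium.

The pure Nash equilibria are (A, CL) and (C, R).

Row against L: payoffs 5, 3, 1 → best response A.
Row against CL: payoffs 9, 2, 3 → best response A.
Row against CR: payoffs 1, 8, 5 → best response B.
Row against R: payoffs 1, 0, 4 → best response C.
Column against A: payoffs 6, 9, 1, 3 → best response CL.
Column against B: payoffs 8, 4, 7, 1 → best response L.
Column against C: payoffs 5, 3, 1, 7 → best response R.
Mutual best responses: (A, CL); (C, R).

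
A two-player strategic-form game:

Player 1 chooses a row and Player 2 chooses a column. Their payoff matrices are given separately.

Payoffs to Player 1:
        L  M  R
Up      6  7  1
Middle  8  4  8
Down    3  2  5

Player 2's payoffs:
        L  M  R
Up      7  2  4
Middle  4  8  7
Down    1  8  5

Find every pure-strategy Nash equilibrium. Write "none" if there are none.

Check each profile: it is a Nash equilibrium iff no player can strictly gain by switching unilaterally.
(Up, L): Player 1 can switch to Middle (6 → 8). Not NE.
(Up, M): Player 2 can switch to L (2 → 7). Not NE.
(Up, R): Player 1 can switch to Middle (1 → 8). Not NE.
(Middle, L): Player 2 can switch to M (4 → 8). Not NE.
(Middle, M): Player 1 can switch to Up (4 → 7). Not NE.
(Middle, R): Player 2 can switch to M (7 → 8). Not NE.
(Down, L): Player 1 can switch to Up (3 → 6). Not NE.
(Down, M): Player 1 can switch to Up (2 → 7). Not NE.
(Down, R): Player 1 can switch to Middle (5 → 8). Not NE.

There is no pure-strategy Nash equilibrium.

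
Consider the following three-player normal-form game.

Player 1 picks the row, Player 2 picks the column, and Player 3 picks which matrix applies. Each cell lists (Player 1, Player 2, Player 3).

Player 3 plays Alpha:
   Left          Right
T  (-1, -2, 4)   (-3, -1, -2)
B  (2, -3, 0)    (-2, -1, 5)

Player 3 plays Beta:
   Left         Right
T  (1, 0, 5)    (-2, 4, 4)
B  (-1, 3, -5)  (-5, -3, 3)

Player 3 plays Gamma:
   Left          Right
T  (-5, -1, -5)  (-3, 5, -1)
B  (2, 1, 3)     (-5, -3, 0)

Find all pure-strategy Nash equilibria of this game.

(T, Right, Beta) and (B, Left, Gamma) and (B, Right, Alpha)

Check each profile: it is a Nash equilibrium iff no player can strictly gain by switching unilaterally.
(T, Left, Alpha): Player 1 can switch to B (-1 → 2). Not NE.
(T, Left, Beta): Player 2 can switch to Right (0 → 4). Not NE.
(T, Left, Gamma): Player 1 can switch to B (-5 → 2). Not NE.
(T, Right, Alpha): Player 1 can switch to B (-3 → -2). Not NE.
(T, Right, Beta): Player 1 gets -2, best alternative -5; Player 2 gets 4, best alternative 0; Player 3 gets 4, best alternative -1. No profitable deviation — NE.
(T, Right, Gamma): Player 3 can switch to Beta (-1 → 4). Not NE.
(B, Left, Alpha): Player 2 can switch to Right (-3 → -1). Not NE.
(B, Left, Beta): Player 1 can switch to T (-1 → 1). Not NE.
(B, Left, Gamma): Player 1 gets 2, best alternative -5; Player 2 gets 1, best alternative -3; Player 3 gets 3, best alternative 0. No profitable deviation — NE.
(B, Right, Alpha): Player 1 gets -2, best alternative -3; Player 2 gets -1, best alternative -3; Player 3 gets 5, best alternative 3. No profitable deviation — NE.
(B, Right, Beta): Player 1 can switch to T (-5 → -2). Not NE.
(B, Right, Gamma): Player 1 can switch to T (-5 → -3). Not NE.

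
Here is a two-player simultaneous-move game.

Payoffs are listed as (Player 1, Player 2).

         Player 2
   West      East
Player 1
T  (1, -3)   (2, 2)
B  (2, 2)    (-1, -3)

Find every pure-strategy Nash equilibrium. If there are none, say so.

For each strategy profile, look for a profitable unilateral deviation.
(T, West): Player 1 can switch to B (1 → 2). Not NE.
(T, East): Player 1 gets 2, best alternative -1; Player 2 gets 2, best alternative -3. No profitable deviation — NE.
(B, West): Player 1 gets 2, best alternative 1; Player 2 gets 2, best alternative -3. No profitable deviation — NE.
(B, East): Player 1 can switch to T (-1 → 2). Not NE.

Pure-strategy Nash equilibria: (T, East) and (B, West)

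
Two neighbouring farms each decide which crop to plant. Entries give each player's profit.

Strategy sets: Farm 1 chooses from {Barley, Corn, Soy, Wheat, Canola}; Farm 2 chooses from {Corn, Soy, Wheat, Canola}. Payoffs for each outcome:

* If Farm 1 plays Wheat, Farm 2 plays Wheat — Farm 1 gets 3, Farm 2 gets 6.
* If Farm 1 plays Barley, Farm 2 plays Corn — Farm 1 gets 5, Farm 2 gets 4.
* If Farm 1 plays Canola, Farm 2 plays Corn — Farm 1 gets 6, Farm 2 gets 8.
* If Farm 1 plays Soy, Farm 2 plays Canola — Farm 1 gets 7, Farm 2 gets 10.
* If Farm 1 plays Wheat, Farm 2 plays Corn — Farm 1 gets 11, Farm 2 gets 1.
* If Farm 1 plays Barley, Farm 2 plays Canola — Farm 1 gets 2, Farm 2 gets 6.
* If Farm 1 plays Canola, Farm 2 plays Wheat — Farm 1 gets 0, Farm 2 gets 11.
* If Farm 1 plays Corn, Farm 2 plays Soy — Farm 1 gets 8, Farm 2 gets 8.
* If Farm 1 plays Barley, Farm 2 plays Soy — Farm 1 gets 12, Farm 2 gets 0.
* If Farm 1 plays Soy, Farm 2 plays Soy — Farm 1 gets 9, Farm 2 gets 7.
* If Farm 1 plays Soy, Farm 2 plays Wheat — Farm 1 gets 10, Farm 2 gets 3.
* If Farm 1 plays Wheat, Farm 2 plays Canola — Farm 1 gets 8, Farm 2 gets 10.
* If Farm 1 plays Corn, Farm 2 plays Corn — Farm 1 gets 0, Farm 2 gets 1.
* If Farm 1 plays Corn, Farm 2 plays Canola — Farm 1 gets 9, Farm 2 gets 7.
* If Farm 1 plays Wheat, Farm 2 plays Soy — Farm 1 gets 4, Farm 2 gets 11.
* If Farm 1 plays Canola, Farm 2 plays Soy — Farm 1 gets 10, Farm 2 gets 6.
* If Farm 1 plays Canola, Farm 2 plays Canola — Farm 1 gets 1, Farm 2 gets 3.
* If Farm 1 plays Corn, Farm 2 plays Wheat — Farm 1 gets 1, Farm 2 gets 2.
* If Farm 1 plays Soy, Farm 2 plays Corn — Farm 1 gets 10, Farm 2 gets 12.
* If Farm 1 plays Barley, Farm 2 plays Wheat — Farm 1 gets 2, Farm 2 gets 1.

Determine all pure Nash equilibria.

No pure-strategy Nash equilibrium.

For each strategy profile, look for a profitable unilateral deviation.
(Barley, Corn): Farm 1 can switch to Soy (5 → 10). Not NE.
(Barley, Soy): Farm 2 can switch to Corn (0 → 4). Not NE.
(Barley, Wheat): Farm 1 can switch to Soy (2 → 10). Not NE.
(Barley, Canola): Farm 1 can switch to Corn (2 → 9). Not NE.
(Corn, Corn): Farm 1 can switch to Barley (0 → 5). Not NE.
(Corn, Soy): Farm 1 can switch to Barley (8 → 12). Not NE.
(The remaining 14 profiles each have a profitable deviation by the same check.)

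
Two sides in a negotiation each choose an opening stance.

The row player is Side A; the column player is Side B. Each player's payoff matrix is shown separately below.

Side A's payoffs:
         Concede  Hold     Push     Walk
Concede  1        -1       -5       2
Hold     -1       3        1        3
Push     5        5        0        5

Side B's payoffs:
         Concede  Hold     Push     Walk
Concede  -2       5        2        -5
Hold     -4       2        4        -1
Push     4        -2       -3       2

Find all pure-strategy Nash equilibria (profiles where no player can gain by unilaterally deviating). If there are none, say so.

(Hold, Push), (Push, Concede)

Side A against Concede: payoffs 1, -1, 5 → best response Push.
Side A against Hold: payoffs -1, 3, 5 → best response Push.
Side A against Push: payoffs -5, 1, 0 → best response Hold.
Side A against Walk: payoffs 2, 3, 5 → best response Push.
Side B against Concede: payoffs -2, 5, 2, -5 → best response Hold.
Side B against Hold: payoffs -4, 2, 4, -1 → best response Push.
Side B against Push: payoffs 4, -2, -3, 2 → best response Concede.
Mutual best responses: (Hold, Push); (Push, Concede).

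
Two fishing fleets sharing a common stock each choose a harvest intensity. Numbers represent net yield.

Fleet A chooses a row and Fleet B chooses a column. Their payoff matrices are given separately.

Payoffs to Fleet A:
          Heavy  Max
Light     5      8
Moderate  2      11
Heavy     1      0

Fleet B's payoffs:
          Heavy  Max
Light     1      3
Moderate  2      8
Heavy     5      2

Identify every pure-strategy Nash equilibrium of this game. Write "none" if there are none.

The unique pure-strategy Nash equilibrium is (Moderate, Max).

(Light, Heavy): Fleet B can switch to Max (1 → 3). Not NE.
(Light, Max): Fleet A can switch to Moderate (8 → 11). Not NE.
(Moderate, Heavy): Fleet A can switch to Light (2 → 5). Not NE.
(Moderate, Max): Fleet A gets 11, best alternative 8; Fleet B gets 8, best alternative 2. No profitable deviation — NE.
(Heavy, Heavy): Fleet A can switch to Light (1 → 5). Not NE.
(Heavy, Max): Fleet A can switch to Light (0 → 8). Not NE.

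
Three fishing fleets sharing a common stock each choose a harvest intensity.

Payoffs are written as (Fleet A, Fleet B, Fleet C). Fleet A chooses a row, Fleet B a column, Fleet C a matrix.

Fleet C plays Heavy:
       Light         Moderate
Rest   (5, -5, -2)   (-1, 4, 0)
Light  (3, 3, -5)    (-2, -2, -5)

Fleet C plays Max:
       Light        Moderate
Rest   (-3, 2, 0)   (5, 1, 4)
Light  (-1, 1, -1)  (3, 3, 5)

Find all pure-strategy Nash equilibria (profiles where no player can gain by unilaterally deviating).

none

Fleet A against (Light, Heavy): payoffs 5, 3 → best response Rest.
Fleet A against (Light, Max): payoffs -3, -1 → best response Light.
Fleet A against (Moderate, Heavy): payoffs -1, -2 → best response Rest.
Fleet A against (Moderate, Max): payoffs 5, 3 → best response Rest.
Fleet B against (Rest, Heavy): payoffs -5, 4 → best response Moderate.
Fleet B against (Rest, Max): payoffs 2, 1 → best response Light.
Fleet B against (Light, Heavy): payoffs 3, -2 → best response Light.
Fleet B against (Light, Max): payoffs 1, 3 → best response Moderate.
Fleet C against (Rest, Light): payoffs -2, 0 → best response Max.
Fleet C against (Rest, Moderate): payoffs 0, 4 → best response Max.
Fleet C against (Light, Light): payoffs -5, -1 → best response Max.
Fleet C against (Light, Moderate): payoffs -5, 5 → best response Max.
No profile is a mutual best response for all players.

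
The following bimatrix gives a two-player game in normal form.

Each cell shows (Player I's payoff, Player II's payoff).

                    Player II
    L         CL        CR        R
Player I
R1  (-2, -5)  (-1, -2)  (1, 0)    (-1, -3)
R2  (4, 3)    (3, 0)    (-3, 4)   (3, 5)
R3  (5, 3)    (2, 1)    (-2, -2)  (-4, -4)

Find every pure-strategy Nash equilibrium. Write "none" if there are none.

Player I against L: payoffs -2, 4, 5 → best response R3.
Player I against CL: payoffs -1, 3, 2 → best response R2.
Player I against CR: payoffs 1, -3, -2 → best response R1.
Player I against R: payoffs -1, 3, -4 → best response R2.
Player II against R1: payoffs -5, -2, 0, -3 → best response CR.
Player II against R2: payoffs 3, 0, 4, 5 → best response R.
Player II against R3: payoffs 3, 1, -2, -4 → best response L.
Mutual best responses: (R1, CR); (R2, R); (R3, L).

The pure Nash equilibria are (R1, CR); (R2, R); (R3, L).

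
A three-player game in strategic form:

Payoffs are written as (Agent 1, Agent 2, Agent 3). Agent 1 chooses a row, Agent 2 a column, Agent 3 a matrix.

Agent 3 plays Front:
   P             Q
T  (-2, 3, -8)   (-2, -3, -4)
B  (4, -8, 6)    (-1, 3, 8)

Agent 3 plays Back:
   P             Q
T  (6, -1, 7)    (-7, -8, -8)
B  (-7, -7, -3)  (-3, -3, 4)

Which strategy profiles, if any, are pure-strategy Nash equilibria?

The pure Nash equilibria are (T, P, Back), (B, Q, Front).

Agent 1 against (P, Front): payoffs -2, 4 → best response B.
Agent 1 against (P, Back): payoffs 6, -7 → best response T.
Agent 1 against (Q, Front): payoffs -2, -1 → best response B.
Agent 1 against (Q, Back): payoffs -7, -3 → best response B.
Agent 2 against (T, Front): payoffs 3, -3 → best response P.
Agent 2 against (T, Back): payoffs -1, -8 → best response P.
Agent 2 against (B, Front): payoffs -8, 3 → best response Q.
Agent 2 against (B, Back): payoffs -7, -3 → best response Q.
Agent 3 against (T, P): payoffs -8, 7 → best response Back.
Agent 3 against (T, Q): payoffs -4, -8 → best response Front.
Agent 3 against (B, P): payoffs 6, -3 → best response Front.
Agent 3 against (B, Q): payoffs 8, 4 → best response Front.
Mutual best responses: (T, P, Back); (B, Q, Front).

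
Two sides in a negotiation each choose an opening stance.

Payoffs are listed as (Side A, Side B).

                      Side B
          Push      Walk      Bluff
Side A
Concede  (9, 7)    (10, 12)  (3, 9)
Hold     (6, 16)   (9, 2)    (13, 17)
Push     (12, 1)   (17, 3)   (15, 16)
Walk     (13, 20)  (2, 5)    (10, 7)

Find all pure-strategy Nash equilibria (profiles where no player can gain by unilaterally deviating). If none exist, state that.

(Concede, Push): Side A can switch to Push (9 → 12). Not NE.
(Concede, Walk): Side A can switch to Push (10 → 17). Not NE.
(Concede, Bluff): Side A can switch to Hold (3 → 13). Not NE.
(Hold, Push): Side A can switch to Concede (6 → 9). Not NE.
(Hold, Walk): Side A can switch to Concede (9 → 10). Not NE.
(Hold, Bluff): Side A can switch to Push (13 → 15). Not NE.
(Push, Bluff): Side A gets 15, best alternative 13; Side B gets 16, best alternative 3. No profitable deviation — NE.
(Walk, Push): Side A gets 13, best alternative 12; Side B gets 20, best alternative 7. No profitable deviation — NE.
(The remaining 4 profiles each have a profitable deviation by the same check.)

Pure-strategy Nash equilibria: (Push, Bluff); (Walk, Push)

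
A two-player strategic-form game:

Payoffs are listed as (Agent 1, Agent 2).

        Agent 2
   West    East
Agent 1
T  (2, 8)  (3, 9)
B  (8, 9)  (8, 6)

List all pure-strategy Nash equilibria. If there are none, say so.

Agent 1 against West: payoffs 2, 8 → best response B.
Agent 1 against East: payoffs 3, 8 → best response B.
Agent 2 against T: payoffs 8, 9 → best response East.
Agent 2 against B: payoffs 9, 6 → best response West.
Mutual best responses: (B, West).

(B, West)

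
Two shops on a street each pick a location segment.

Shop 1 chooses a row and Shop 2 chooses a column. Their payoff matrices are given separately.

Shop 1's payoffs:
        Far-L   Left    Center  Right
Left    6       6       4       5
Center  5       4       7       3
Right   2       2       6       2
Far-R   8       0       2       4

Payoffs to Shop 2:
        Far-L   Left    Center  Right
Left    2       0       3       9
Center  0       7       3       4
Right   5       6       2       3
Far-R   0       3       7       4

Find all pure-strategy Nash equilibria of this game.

The unique pure-strategy Nash equilibrium is (Left, Right).

Shop 1 against Far-L: payoffs 6, 5, 2, 8 → best response Far-R.
Shop 1 against Left: payoffs 6, 4, 2, 0 → best response Left.
Shop 1 against Center: payoffs 4, 7, 6, 2 → best response Center.
Shop 1 against Right: payoffs 5, 3, 2, 4 → best response Left.
Shop 2 against Left: payoffs 2, 0, 3, 9 → best response Right.
Shop 2 against Center: payoffs 0, 7, 3, 4 → best response Left.
Shop 2 against Right: payoffs 5, 6, 2, 3 → best response Left.
Shop 2 against Far-R: payoffs 0, 3, 7, 4 → best response Center.
Mutual best responses: (Left, Right).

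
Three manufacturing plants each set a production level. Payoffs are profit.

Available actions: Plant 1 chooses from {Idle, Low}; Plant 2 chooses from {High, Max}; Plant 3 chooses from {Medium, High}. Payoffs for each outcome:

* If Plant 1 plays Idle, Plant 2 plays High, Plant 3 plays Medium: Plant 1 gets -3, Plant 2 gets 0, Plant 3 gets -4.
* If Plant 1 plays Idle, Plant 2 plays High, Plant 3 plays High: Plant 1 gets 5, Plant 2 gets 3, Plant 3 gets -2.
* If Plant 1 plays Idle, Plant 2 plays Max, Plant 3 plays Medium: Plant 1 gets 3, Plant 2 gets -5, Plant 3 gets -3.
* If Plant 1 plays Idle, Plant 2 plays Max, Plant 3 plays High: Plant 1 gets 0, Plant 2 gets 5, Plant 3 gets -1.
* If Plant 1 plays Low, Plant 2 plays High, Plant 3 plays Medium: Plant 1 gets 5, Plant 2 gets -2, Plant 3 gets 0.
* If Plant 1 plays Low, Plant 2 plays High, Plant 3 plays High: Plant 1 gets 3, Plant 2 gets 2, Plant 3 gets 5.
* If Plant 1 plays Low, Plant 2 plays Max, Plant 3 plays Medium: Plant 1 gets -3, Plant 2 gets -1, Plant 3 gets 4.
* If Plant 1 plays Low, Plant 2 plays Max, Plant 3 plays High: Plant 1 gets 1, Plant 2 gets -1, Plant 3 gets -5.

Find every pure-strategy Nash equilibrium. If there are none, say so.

No pure-strategy Nash equilibrium.

For each player, find the best response to each opponent profile; mutual best responses are the pure NE.
Plant 1 against (High, Medium): payoffs -3, 5 → best response Low.
Plant 1 against (High, High): payoffs 5, 3 → best response Idle.
Plant 1 against (Max, Medium): payoffs 3, -3 → best response Idle.
Plant 1 against (Max, High): payoffs 0, 1 → best response Low.
Plant 2 against (Idle, Medium): payoffs 0, -5 → best response High.
Plant 2 against (Idle, High): payoffs 3, 5 → best response Max.
Plant 2 against (Low, Medium): payoffs -2, -1 → best response Max.
Plant 2 against (Low, High): payoffs 2, -1 → best response High.
Plant 3 against (Idle, High): payoffs -4, -2 → best response High.
Plant 3 against (Idle, Max): payoffs -3, -1 → best response High.
Plant 3 against (Low, High): payoffs 0, 5 → best response High.
Plant 3 against (Low, Max): payoffs 4, -5 → best response Medium.
No profile is a mutual best response for all players.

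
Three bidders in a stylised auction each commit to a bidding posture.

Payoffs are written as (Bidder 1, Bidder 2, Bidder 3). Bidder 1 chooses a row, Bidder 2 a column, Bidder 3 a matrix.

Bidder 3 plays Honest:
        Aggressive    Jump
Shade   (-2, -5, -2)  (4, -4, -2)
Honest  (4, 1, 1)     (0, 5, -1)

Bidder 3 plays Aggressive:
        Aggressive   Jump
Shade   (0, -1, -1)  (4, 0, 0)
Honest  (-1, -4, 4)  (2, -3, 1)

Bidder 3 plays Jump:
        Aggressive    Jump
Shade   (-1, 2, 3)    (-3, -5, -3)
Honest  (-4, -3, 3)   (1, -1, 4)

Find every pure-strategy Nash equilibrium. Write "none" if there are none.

(Shade, Aggressive, Honest): Bidder 1 can switch to Honest (-2 → 4). Not NE.
(Shade, Aggressive, Aggressive): Bidder 2 can switch to Jump (-1 → 0). Not NE.
(Shade, Aggressive, Jump): Bidder 1 gets -1, best alternative -4; Bidder 2 gets 2, best alternative -5; Bidder 3 gets 3, best alternative -1. No profitable deviation — NE.
(Shade, Jump, Honest): Bidder 3 can switch to Aggressive (-2 → 0). Not NE.
(Shade, Jump, Aggressive): Bidder 1 gets 4, best alternative 2; Bidder 2 gets 0, best alternative -1; Bidder 3 gets 0, best alternative -2. No profitable deviation — NE.
(Shade, Jump, Jump): Bidder 1 can switch to Honest (-3 → 1). Not NE.
(Honest, Aggressive, Honest): Bidder 2 can switch to Jump (1 → 5). Not NE.
(Honest, Aggressive, Aggressive): Bidder 1 can switch to Shade (-1 → 0). Not NE.
(Honest, Aggressive, Jump): Bidder 1 can switch to Shade (-4 → -1). Not NE.
(Honest, Jump, Honest): Bidder 1 can switch to Shade (0 → 4). Not NE.
(Honest, Jump, Aggressive): Bidder 1 can switch to Shade (2 → 4). Not NE.
(Honest, Jump, Jump): Bidder 1 gets 1, best alternative -3; Bidder 2 gets -1, best alternative -3; Bidder 3 gets 4, best alternative 1. No profitable deviation — NE.

Pure-strategy Nash equilibria: (Shade, Aggressive, Jump); (Shade, Jump, Aggressive); (Honest, Jump, Jump)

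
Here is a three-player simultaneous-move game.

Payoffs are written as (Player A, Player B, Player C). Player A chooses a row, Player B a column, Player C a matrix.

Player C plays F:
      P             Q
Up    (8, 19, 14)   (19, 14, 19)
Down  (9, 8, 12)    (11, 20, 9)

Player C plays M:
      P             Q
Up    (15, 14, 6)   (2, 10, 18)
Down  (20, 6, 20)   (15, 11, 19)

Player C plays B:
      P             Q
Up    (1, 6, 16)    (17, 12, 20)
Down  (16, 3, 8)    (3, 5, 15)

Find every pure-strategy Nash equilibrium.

(Up, Q, B), (Down, Q, M)

Player A against (P, F): payoffs 8, 9 → best response Down.
Player A against (P, M): payoffs 15, 20 → best response Down.
Player A against (P, B): payoffs 1, 16 → best response Down.
Player A against (Q, F): payoffs 19, 11 → best response Up.
Player A against (Q, M): payoffs 2, 15 → best response Down.
Player A against (Q, B): payoffs 17, 3 → best response Up.
Player B against (Up, F): payoffs 19, 14 → best response P.
Player B against (Up, M): payoffs 14, 10 → best response P.
Player B against (Up, B): payoffs 6, 12 → best response Q.
Player B against (Down, F): payoffs 8, 20 → best response Q.
Player B against (Down, M): payoffs 6, 11 → best response Q.
Player B against (Down, B): payoffs 3, 5 → best response Q.
Player C against (Up, P): payoffs 14, 6, 16 → best response B.
Player C against (Up, Q): payoffs 19, 18, 20 → best response B.
Player C against (Down, P): payoffs 12, 20, 8 → best response M.
Player C against (Down, Q): payoffs 9, 19, 15 → best response M.
Mutual best responses: (Up, Q, B); (Down, Q, M).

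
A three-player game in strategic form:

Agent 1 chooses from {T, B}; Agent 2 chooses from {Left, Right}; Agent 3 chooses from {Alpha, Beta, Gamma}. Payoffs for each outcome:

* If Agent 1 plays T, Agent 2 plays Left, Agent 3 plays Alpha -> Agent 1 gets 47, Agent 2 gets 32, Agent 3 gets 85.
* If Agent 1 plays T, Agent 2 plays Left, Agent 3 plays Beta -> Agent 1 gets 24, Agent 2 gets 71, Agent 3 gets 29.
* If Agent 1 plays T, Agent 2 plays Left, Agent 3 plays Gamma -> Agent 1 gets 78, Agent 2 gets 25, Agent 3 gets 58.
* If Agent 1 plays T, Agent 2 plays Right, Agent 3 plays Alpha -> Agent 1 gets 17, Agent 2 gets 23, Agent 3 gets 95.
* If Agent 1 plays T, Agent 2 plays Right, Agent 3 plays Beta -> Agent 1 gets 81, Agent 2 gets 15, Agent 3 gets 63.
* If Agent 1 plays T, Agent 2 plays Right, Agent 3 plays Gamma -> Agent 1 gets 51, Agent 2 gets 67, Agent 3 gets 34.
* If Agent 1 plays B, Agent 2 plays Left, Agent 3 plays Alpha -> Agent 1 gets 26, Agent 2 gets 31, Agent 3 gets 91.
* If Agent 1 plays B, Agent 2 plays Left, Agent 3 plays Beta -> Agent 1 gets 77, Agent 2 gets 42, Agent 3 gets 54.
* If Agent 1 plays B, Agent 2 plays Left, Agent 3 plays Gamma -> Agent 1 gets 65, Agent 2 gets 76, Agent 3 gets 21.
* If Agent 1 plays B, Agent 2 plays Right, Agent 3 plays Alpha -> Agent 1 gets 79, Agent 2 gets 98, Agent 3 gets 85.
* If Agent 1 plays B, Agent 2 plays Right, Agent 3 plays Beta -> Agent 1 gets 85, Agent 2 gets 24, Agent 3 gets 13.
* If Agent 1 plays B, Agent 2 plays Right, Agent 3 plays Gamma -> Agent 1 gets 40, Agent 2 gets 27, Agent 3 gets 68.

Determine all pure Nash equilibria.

The pure Nash equilibria are (T, Left, Alpha); (B, Right, Alpha).

Agent 1 against (Left, Alpha): payoffs 47, 26 → best response T.
Agent 1 against (Left, Beta): payoffs 24, 77 → best response B.
Agent 1 against (Left, Gamma): payoffs 78, 65 → best response T.
Agent 1 against (Right, Alpha): payoffs 17, 79 → best response B.
Agent 1 against (Right, Beta): payoffs 81, 85 → best response B.
Agent 1 against (Right, Gamma): payoffs 51, 40 → best response T.
Agent 2 against (T, Alpha): payoffs 32, 23 → best response Left.
Agent 2 against (T, Beta): payoffs 71, 15 → best response Left.
Agent 2 against (T, Gamma): payoffs 25, 67 → best response Right.
Agent 2 against (B, Alpha): payoffs 31, 98 → best response Right.
Agent 2 against (B, Beta): payoffs 42, 24 → best response Left.
Agent 2 against (B, Gamma): payoffs 76, 27 → best response Left.
Agent 3 against (T, Left): payoffs 85, 29, 58 → best response Alpha.
Agent 3 against (T, Right): payoffs 95, 63, 34 → best response Alpha.
Agent 3 against (B, Left): payoffs 91, 54, 21 → best response Alpha.
Agent 3 against (B, Right): payoffs 85, 13, 68 → best response Alpha.
Mutual best responses: (T, Left, Alpha); (B, Right, Alpha).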